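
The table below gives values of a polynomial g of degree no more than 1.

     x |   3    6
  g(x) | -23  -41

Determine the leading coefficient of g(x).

Write g(x) = ax + b. Substituting each data point gives a linear system:
  3a + b = -23
  6a + b = -41
Solving the system yields a = -6, b = -5.
So g(x) = -6x - 5.
The leading coefficient is -6.

-6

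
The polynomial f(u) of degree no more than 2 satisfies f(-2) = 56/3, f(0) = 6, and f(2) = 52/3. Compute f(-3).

34

Using the Lagrange interpolation formula with nodes -2, 0, 2:
  L_0(u) = u(u - 2) / 8
  L_1(u) = (u + 2)(u - 2) / -4
  L_2(u) = (u + 2)u / 8
Then f(u) = 56/3·L_0(u) + 6·L_1(u) + 52/3·L_2(u).
Expanding and collecting terms gives f(u) = 3u^2 - (1/3)u + 6.
Evaluating at u = -3: f(-3) = 34.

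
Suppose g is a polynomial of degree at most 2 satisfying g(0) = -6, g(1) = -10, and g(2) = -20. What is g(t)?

g(t) = -3t^2 - t - 6

Using the Lagrange interpolation formula with nodes 0, 1, 2:
  L_0(t) = (t - 1)(t - 2) / 2
  L_1(t) = t(t - 2) / -1
  L_2(t) = t(t - 1) / 2
Then g(t) = -6·L_0(t) - 10·L_1(t) - 20·L_2(t).
Expanding and collecting terms gives g(t) = -3t² - t - 6.
Check: g(0) = -6. ✓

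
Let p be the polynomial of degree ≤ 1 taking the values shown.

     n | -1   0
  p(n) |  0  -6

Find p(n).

p(n) = -6n - 6

Write p(n) = an + b. Substituting each data point gives a linear system:
  -a + b = 0
  b = -6
Solving the system yields a = -6, b = -6.
So p(n) = -6n - 6.
Check: p(-1) = 0. ✓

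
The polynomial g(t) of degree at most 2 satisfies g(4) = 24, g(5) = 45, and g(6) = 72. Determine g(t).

Using the Lagrange interpolation formula with nodes 4, 5, 6:
  L_0(t) = (t - 5)(t - 6) / 2
  L_1(t) = (t - 4)(t - 6) / -1
  L_2(t) = (t - 4)(t - 5) / 2
Then g(t) = 24·L_0(t) + 45·L_1(t) + 72·L_2(t).
Expanding and collecting terms gives g(t) = 3t^2 - 6t.
Check: g(4) = 24. ✓

g(t) = 3t^2 - 6t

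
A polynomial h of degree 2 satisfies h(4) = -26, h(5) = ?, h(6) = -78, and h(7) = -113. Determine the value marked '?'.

-49

The 3 known points determine the degree-2 polynomial uniquely.
Write h(n) = an^2 + bn + c. Substituting each data point gives a linear system:
  16a + 4b + c = -26
  36a + 6b + c = -78
  49a + 7b + c = -113
Solving the system yields a = -3, b = 4, c = 6.
So h(n) = -3n² + 4n + 6.
Then h(5) = -49.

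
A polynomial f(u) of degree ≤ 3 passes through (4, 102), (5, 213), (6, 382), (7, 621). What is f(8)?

Using the Lagrange interpolation formula with nodes 4, 5, 6, 7:
  L_0(u) = (u - 5)(u - 6)(u - 7) / -6
  L_1(u) = (u - 4)(u - 6)(u - 7) / 2
  L_2(u) = (u - 4)(u - 5)(u - 7) / -2
  L_3(u) = (u - 4)(u - 5)(u - 6) / 6
Then f(u) = 102·L_0(u) + 213·L_1(u) + 382·L_2(u) + 621·L_3(u).
Expanding and collecting terms gives f(u) = 2u^3 - u^2 - 2u - 2.
Evaluating at u = 8: f(8) = 942.

942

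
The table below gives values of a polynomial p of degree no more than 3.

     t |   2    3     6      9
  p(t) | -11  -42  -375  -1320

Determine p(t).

p(t) = -2t^3 + 2t^2 - 3t + 3

Using the Lagrange interpolation formula with nodes 2, 3, 6, 9:
  L_0(t) = (t - 3)(t - 6)(t - 9) / -28
  L_1(t) = (t - 2)(t - 6)(t - 9) / 18
  L_2(t) = (t - 2)(t - 3)(t - 9) / -36
  L_3(t) = (t - 2)(t - 3)(t - 6) / 126
Then p(t) = -11·L_0(t) - 42·L_1(t) - 375·L_2(t) - 1320·L_3(t).
Expanding and collecting terms gives p(t) = -2t^3 + 2t^2 - 3t + 3.
Check: p(9) = -1320. ✓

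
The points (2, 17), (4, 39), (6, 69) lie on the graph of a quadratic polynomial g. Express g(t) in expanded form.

Write g(t) = at^2 + bt + c. Substituting each data point gives a linear system:
  4a + 2b + c = 17
  16a + 4b + c = 39
  36a + 6b + c = 69
Solving the system yields a = 1, b = 5, c = 3.
So g(t) = t² + 5t + 3.
Check: g(6) = 69. ✓

g(t) = t^2 + 5t + 3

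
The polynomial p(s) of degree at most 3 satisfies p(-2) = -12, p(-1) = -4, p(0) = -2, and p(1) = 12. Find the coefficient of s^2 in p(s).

Write p(s) = as^3 + bs^2 + cs + d. Substituting each data point gives a linear system:
  -8a + 4b - 2c + d = -12
  -a + b - c + d = -4
  d = -2
  a + b + c + d = 12
Solving the system yields a = 3, b = 6, c = 5, d = -2.
So p(s) = 3s^3 + 6s^2 + 5s - 2.
The coefficient of s^2 is 6.

6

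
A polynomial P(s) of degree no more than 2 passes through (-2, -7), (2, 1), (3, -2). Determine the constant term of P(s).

1

Write P(s) = as^2 + bs + c. Substituting each data point gives a linear system:
  4a - 2b + c = -7
  4a + 2b + c = 1
  9a + 3b + c = -2
Solving the system yields a = -1, b = 2, c = 1.
So P(s) = -s^2 + 2s + 1.
The constant term is 1.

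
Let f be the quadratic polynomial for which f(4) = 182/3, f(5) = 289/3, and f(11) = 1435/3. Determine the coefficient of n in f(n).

Write f(n) = an^2 + bn + c. Substituting each data point gives a linear system:
  16a + 4b + c = 182/3
  25a + 5b + c = 289/3
  121a + 11b + c = 1435/3
Solving the system yields a = 4, b = -1/3, c = -2.
So f(n) = 4n^2 - (1/3)n - 2.
The coefficient of n is -1/3.

-1/3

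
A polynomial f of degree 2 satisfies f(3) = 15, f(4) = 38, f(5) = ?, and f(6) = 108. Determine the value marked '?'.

69

The 3 known points determine the degree-2 polynomial uniquely.
Write f(x) = ax^2 + bx + c. Substituting each data point gives a linear system:
  9a + 3b + c = 15
  16a + 4b + c = 38
  36a + 6b + c = 108
Solving the system yields a = 4, b = -5, c = -6.
So f(x) = 4x^2 - 5x - 6.
Then f(5) = 69.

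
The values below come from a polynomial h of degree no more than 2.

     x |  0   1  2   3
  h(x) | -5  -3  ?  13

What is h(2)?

On equispaced nodes a degree-2 polynomial has vanishing third forward difference, so
  - h(0) + 3·h(1) - 3·h(2) + h(3) = 0.
Substituting the known values and solving for h(2):
  -3·h(2) = -9
  h(2) = 3.

3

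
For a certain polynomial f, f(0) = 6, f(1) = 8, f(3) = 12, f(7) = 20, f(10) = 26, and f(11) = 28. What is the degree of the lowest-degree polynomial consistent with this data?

1

Divided differences on the nodes 0, 1, 3, 7, 10, 11:
  order 0: 6  8  12  20  26  28
  order 1: 2  2  2  2  2
  order 2: 0  0  0  0
  order 3: 0  0  0
  order 4: 0  0
  order 5: 0
The order-1 divided differences are all 2 (nonzero) and every higher order vanishes, so the data lies on a polynomial of degree exactly 1.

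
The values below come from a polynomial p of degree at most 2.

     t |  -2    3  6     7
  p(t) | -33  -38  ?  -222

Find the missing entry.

The 3 known points determine the degree-2 polynomial uniquely.
Write p(t) = at^2 + bt + c. Substituting each data point gives a linear system:
  4a - 2b + c = -33
  9a + 3b + c = -38
  49a + 7b + c = -222
Solving the system yields a = -5, b = 4, c = -5.
So p(t) = -5t² + 4t - 5.
Then p(6) = -161.

-161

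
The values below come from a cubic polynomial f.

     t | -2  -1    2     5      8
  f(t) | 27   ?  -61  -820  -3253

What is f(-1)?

The 4 known points determine the degree-3 polynomial uniquely.
Write f(t) = at^3 + bt^2 + ct + d. Substituting each data point gives a linear system:
  -8a + 4b - 2c + d = 27
  8a + 4b + 2c + d = -61
  125a + 25b + 5c + d = -820
  512a + 64b + 8c + d = -3253
Solving the system yields a = -6, b = -3, c = 2, d = -5.
So f(t) = -6t^3 - 3t^2 + 2t - 5.
Then f(-1) = -4.

-4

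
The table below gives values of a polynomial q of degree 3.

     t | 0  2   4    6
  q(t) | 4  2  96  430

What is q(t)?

q(t) = 3t^3 - 6t^2 - t + 4

Write q(t) = at^3 + bt^2 + ct + d. Substituting each data point gives a linear system:
  d = 4
  8a + 4b + 2c + d = 2
  64a + 16b + 4c + d = 96
  216a + 36b + 6c + d = 430
Solving the system yields a = 3, b = -6, c = -1, d = 4.
So q(t) = 3t^3 - 6t^2 - t + 4.
Check: q(2) = 2. ✓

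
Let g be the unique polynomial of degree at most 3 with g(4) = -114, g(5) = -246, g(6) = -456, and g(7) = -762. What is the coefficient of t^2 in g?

6

Write g(t) = at^3 + bt^2 + ct + d. Substituting each data point gives a linear system:
  64a + 16b + 4c + d = -114
  125a + 25b + 5c + d = -246
  216a + 36b + 6c + d = -456
  343a + 49b + 7c + d = -762
Solving the system yields a = -3, b = 6, c = -3, d = -6.
So g(t) = -3t³ + 6t² - 3t - 6.
The coefficient of t^2 is 6.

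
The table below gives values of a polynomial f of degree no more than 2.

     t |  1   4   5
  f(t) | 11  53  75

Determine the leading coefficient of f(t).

2

Write f(t) = at^2 + bt + c. Substituting each data point gives a linear system:
  a + b + c = 11
  16a + 4b + c = 53
  25a + 5b + c = 75
Solving the system yields a = 2, b = 4, c = 5.
So f(t) = 2t² + 4t + 5.
The leading coefficient is 2.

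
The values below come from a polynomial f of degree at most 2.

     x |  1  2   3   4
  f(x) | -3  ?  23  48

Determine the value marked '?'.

6

The 3 known points determine the degree-2 polynomial uniquely.
Write f(x) = ax^2 + bx + c. Substituting each data point gives a linear system:
  a + b + c = -3
  9a + 3b + c = 23
  16a + 4b + c = 48
Solving the system yields a = 4, b = -3, c = -4.
So f(x) = 4x^2 - 3x - 4.
Then f(2) = 6.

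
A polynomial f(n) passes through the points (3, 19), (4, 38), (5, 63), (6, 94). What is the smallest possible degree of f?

2

Forward differences of the values at n = 3, 4, 5, 6:
  f  : 19  38  63  94
  Δ  : 19  25  31
  Δ^2: 6  6
  Δ^3: 0
The second differences are constant (6) and nonzero, while all higher differences vanish, so the minimal degree is 2.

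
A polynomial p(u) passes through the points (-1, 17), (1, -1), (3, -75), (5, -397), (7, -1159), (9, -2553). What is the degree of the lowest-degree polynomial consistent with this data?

Forward differences of the values at u = -1, 1, 3, 5, 7, 9:
  p  : 17  -1  -75  -397  -1159  -2553
  Δ  : -18  -74  -322  -762  -1394
  Δ^2: -56  -248  -440  -632
  Δ^3: -192  -192  -192
  Δ^4: 0  0
  Δ^5: 0
The third differences are constant (-192) and nonzero, while all higher differences vanish, so the minimal degree is 3.

3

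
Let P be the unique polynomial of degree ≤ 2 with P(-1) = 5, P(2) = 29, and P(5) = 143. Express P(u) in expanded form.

Using the Lagrange interpolation formula with nodes -1, 2, 5:
  L_0(u) = (u - 2)(u - 5) / 18
  L_1(u) = (u + 1)(u - 5) / -9
  L_2(u) = (u + 1)(u - 2) / 18
Then P(u) = 5·L_0(u) + 29·L_1(u) + 143·L_2(u).
Expanding and collecting terms gives P(u) = 5u^2 + 3u + 3.
Check: P(2) = 29. ✓

P(u) = 5u^2 + 3u + 3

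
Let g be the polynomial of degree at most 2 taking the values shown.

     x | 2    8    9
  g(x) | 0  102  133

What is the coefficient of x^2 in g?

2

Write g(x) = ax^2 + bx + c. Substituting each data point gives a linear system:
  4a + 2b + c = 0
  64a + 8b + c = 102
  81a + 9b + c = 133
Solving the system yields a = 2, b = -3, c = -2.
So g(x) = 2x² - 3x - 2.
The leading coefficient is 2.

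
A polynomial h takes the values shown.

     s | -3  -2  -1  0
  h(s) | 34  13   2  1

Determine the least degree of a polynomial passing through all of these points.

Forward differences of the values at s = -3, -2, -1, 0:
  h  : 34  13  2  1
  Δ  : -21  -11  -1
  Δ^2: 10  10
  Δ^3: 0
The second differences are constant (10) and nonzero, while all higher differences vanish, so the minimal degree is 2.

2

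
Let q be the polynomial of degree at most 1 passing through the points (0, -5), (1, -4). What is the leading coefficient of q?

Write q(s) = as + b. Substituting each data point gives a linear system:
  b = -5
  a + b = -4
Solving the system yields a = 1, b = -5.
So q(s) = s - 5.
The leading coefficient is 1.

1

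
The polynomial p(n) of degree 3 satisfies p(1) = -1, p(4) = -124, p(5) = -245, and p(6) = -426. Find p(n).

p(n) = -2n^3 + n

Write p(n) = an^3 + bn^2 + cn + d. Substituting each data point gives a linear system:
  a + b + c + d = -1
  64a + 16b + 4c + d = -124
  125a + 25b + 5c + d = -245
  216a + 36b + 6c + d = -426
Solving the system yields a = -2, b = 0, c = 1, d = 0.
So p(n) = -2n³ + n.
Check: p(1) = -1. ✓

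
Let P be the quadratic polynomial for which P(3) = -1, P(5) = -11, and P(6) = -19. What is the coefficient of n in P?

Write P(n) = an^2 + bn + c. Substituting each data point gives a linear system:
  9a + 3b + c = -1
  25a + 5b + c = -11
  36a + 6b + c = -19
Solving the system yields a = -1, b = 3, c = -1.
So P(n) = -n^2 + 3n - 1.
The coefficient of n is 3.

3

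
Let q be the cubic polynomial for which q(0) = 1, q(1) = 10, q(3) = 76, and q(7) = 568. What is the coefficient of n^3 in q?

1

Write q(n) = an^3 + bn^2 + cn + d. Substituting each data point gives a linear system:
  d = 1
  a + b + c + d = 10
  27a + 9b + 3c + d = 76
  343a + 49b + 7c + d = 568
Solving the system yields a = 1, b = 4, c = 4, d = 1.
So q(n) = n³ + 4n² + 4n + 1.
The leading coefficient is 1.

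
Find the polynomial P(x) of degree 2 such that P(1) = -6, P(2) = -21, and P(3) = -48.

Write P(x) = ax^2 + bx + c. Substituting each data point gives a linear system:
  a + b + c = -6
  4a + 2b + c = -21
  9a + 3b + c = -48
Solving the system yields a = -6, b = 3, c = -3.
So P(x) = -6x² + 3x - 3.
Check: P(2) = -21. ✓

P(x) = -6x^2 + 3x - 3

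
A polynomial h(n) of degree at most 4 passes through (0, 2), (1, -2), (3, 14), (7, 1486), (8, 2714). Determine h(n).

Write h(n) = an^4 + bn^3 + cn^2 + dn + e. Substituting each data point gives a linear system:
  e = 2
  a + b + c + d + e = -2
  81a + 27b + 9c + 3d + e = 14
  2401a + 343b + 49c + 7d + e = 1486
  4096a + 512b + 64c + 8d + e = 2714
Solving the system yields a = 1, b = -3, c = 3, d = -5, e = 2.
So h(n) = n⁴ - 3n³ + 3n² - 5n + 2.
Check: h(0) = 2. ✓

h(n) = n^4 - 3n^3 + 3n^2 - 5n + 2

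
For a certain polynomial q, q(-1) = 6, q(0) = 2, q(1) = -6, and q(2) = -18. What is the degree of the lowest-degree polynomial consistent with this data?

2

Forward differences of the values at x = -1, 0, 1, 2:
  q  : 6  2  -6  -18
  Δ  : -4  -8  -12
  Δ^2: -4  -4
  Δ^3: 0
The second differences are constant (-4) and nonzero, while all higher differences vanish, so the minimal degree is 2.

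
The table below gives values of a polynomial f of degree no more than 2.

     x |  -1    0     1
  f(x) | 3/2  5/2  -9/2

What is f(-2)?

Using the Lagrange interpolation formula with nodes -1, 0, 1:
  L_0(x) = x(x - 1) / 2
  L_1(x) = (x + 1)(x - 1) / -1
  L_2(x) = (x + 1)x / 2
Then f(x) = 3/2·L_0(x) + 5/2·L_1(x) - 9/2·L_2(x).
Expanding and collecting terms gives f(x) = -4x² - 3x + 5/2.
Evaluating at x = -2: f(-2) = -15/2.

-15/2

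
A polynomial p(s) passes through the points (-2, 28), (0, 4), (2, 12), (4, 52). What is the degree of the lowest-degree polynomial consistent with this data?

2

Forward differences of the values at s = -2, 0, 2, 4:
  p  : 28  4  12  52
  Δ  : -24  8  40
  Δ^2: 32  32
  Δ^3: 0
The second differences are constant (32) and nonzero, while all higher differences vanish, so the minimal degree is 2.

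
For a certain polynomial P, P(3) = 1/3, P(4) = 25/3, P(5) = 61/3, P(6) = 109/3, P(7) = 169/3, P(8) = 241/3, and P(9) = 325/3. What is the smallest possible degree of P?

Forward differences of the values at u = 3, 4, 5, 6, 7, 8, 9:
  P  : 1/3  25/3  61/3  109/3  169/3  241/3  325/3
  Δ  : 8  12  16  20  24  28
  Δ^2: 4  4  4  4  4
  Δ^3: 0  0  0  0
  Δ^4: 0  0  0
  Δ^5: 0  0
  Δ^6: 0
The second differences are constant (4) and nonzero, while all higher differences vanish, so the minimal degree is 2.

2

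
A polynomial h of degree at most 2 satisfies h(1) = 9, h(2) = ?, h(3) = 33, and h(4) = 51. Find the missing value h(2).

19

The 3 known points determine the degree-2 polynomial uniquely.
Write h(s) = as^2 + bs + c. Substituting each data point gives a linear system:
  a + b + c = 9
  9a + 3b + c = 33
  16a + 4b + c = 51
Solving the system yields a = 2, b = 4, c = 3.
So h(s) = 2s^2 + 4s + 3.
Then h(2) = 19.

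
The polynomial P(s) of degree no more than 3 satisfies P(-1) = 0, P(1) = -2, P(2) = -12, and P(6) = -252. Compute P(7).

Write P(s) = as^3 + bs^2 + cs + d. Substituting each data point gives a linear system:
  -a + b - c + d = 0
  a + b + c + d = -2
  8a + 4b + 2c + d = -12
  216a + 36b + 6c + d = -252
Solving the system yields a = -1, b = -1, c = 0, d = 0.
So P(s) = -s³ - s².
Then P(7) = -392.

-392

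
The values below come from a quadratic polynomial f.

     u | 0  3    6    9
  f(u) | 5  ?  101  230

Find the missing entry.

26

On equispaced nodes a degree-2 polynomial has vanishing third forward difference, so
  - f(0) + 3·f(3) - 3·f(6) + f(9) = 0.
Substituting the known values and solving for f(3):
  3·f(3) = 78
  f(3) = 26.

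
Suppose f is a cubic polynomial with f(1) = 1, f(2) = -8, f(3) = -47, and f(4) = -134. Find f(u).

Using the Lagrange interpolation formula with nodes 1, 2, 3, 4:
  L_0(u) = (u - 2)(u - 3)(u - 4) / -6
  L_1(u) = (u - 1)(u - 3)(u - 4) / 2
  L_2(u) = (u - 1)(u - 2)(u - 4) / -2
  L_3(u) = (u - 1)(u - 2)(u - 3) / 6
Then f(u) = 1·L_0(u) - 8·L_1(u) - 47·L_2(u) - 134·L_3(u).
Expanding and collecting terms gives f(u) = -3u^3 + 3u^2 + 3u - 2.
Check: f(2) = -8. ✓

f(u) = -3u^3 + 3u^2 + 3u - 2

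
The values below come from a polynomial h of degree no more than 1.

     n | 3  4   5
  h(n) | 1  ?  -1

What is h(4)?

The 2 known points determine the degree-1 polynomial uniquely.
Write h(n) = an + b. Substituting each data point gives a linear system:
  3a + b = 1
  5a + b = -1
Solving the system yields a = -1, b = 4.
So h(n) = -n + 4.
Then h(4) = 0.

0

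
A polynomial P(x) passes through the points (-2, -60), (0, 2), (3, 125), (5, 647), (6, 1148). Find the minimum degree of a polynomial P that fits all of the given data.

3

Divided differences on the nodes -2, 0, 3, 5, 6:
  order 0: -60  2  125  647  1148
  order 1: 31  41  261  501
  order 2: 2  44  80
  order 3: 6  6
  order 4: 0
The order-3 divided differences are all 6 (nonzero) and every higher order vanishes, so the data lies on a polynomial of degree exactly 3.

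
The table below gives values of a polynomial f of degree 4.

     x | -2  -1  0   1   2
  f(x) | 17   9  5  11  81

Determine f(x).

Write f(x) = ax^4 + bx^3 + cx^2 + dx + e. Substituting each data point gives a linear system:
  16a - 8b + 4c - 2d + e = 17
  a - b + c - d + e = 9
  e = 5
  a + b + c + d + e = 11
  16a + 8b + 4c + 2d + e = 81
Solving the system yields a = 2, b = 5, c = 3, d = -4, e = 5.
So f(x) = 2x^4 + 5x^3 + 3x^2 - 4x + 5.
Check: f(-1) = 9. ✓

f(x) = 2x^4 + 5x^3 + 3x^2 - 4x + 5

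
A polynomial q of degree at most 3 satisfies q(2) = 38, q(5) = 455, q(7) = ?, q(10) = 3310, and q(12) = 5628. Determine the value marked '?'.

The 4 known points determine the degree-3 polynomial uniquely.
Write q(n) = an^3 + bn^2 + cn + d. Substituting each data point gives a linear system:
  8a + 4b + 2c + d = 38
  125a + 25b + 5c + d = 455
  1000a + 100b + 10c + d = 3310
  1728a + 144b + 12c + d = 5628
Solving the system yields a = 3, b = 3, c = 1, d = 0.
So q(n) = 3n^3 + 3n^2 + n.
Then q(7) = 1183.

1183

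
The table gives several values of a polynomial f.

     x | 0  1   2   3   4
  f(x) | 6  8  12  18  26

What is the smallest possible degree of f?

2

Forward differences of the values at x = 0, 1, 2, 3, 4:
  f  : 6  8  12  18  26
  Δ  : 2  4  6  8
  Δ^2: 2  2  2
  Δ^3: 0  0
  Δ^4: 0
The second differences are constant (2) and nonzero, while all higher differences vanish, so the minimal degree is 2.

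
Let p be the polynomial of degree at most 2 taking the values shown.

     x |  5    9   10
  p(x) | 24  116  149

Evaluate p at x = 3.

2

Using the Lagrange interpolation formula with nodes 5, 9, 10:
  L_0(x) = (x - 9)(x - 10) / 20
  L_1(x) = (x - 5)(x - 10) / -4
  L_2(x) = (x - 5)(x - 9) / 5
Then p(x) = 24·L_0(x) + 116·L_1(x) + 149·L_2(x).
Expanding and collecting terms gives p(x) = 2x² - 5x - 1.
Evaluating at x = 3: p(3) = 2.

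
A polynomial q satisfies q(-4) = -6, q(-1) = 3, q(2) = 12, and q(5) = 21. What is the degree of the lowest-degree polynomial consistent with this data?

Divided differences on the nodes -4, -1, 2, 5:
  order 0: -6  3  12  21
  order 1: 3  3  3
  order 2: 0  0
  order 3: 0
The order-1 divided differences are all 3 (nonzero) and every higher order vanishes, so the data lies on a polynomial of degree exactly 1.

1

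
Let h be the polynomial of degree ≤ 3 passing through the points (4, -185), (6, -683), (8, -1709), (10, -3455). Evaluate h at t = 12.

-6113

Write h(t) = at^3 + bt^2 + ct + d. Substituting each data point gives a linear system:
  64a + 16b + 4c + d = -185
  216a + 36b + 6c + d = -683
  512a + 64b + 8c + d = -1709
  1000a + 100b + 10c + d = -3455
Solving the system yields a = -4, b = 6, c = -5, d = -5.
So h(t) = -4t^3 + 6t^2 - 5t - 5.
Then h(12) = -6113.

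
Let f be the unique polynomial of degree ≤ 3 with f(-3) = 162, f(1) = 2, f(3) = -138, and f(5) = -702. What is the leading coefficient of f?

-6

Write f(x) = ax^3 + bx^2 + cx + d. Substituting each data point gives a linear system:
  -27a + 9b - 3c + d = 162
  a + b + c + d = 2
  27a + 9b + 3c + d = -138
  125a + 25b + 5c + d = -702
Solving the system yields a = -6, b = 1, c = 4, d = 3.
So f(x) = -6x³ + x² + 4x + 3.
The leading coefficient is -6.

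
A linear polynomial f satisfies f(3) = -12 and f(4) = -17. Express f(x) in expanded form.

Write f(x) = ax + b. Substituting each data point gives a linear system:
  3a + b = -12
  4a + b = -17
Solving the system yields a = -5, b = 3.
So f(x) = -5x + 3.
Check: f(4) = -17. ✓

f(x) = -5x + 3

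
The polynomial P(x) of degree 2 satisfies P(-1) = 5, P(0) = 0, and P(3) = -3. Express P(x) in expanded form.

P(x) = x^2 - 4x

Write P(x) = ax^2 + bx + c. Substituting each data point gives a linear system:
  a - b + c = 5
  c = 0
  9a + 3b + c = -3
Solving the system yields a = 1, b = -4, c = 0.
So P(x) = x² - 4x.
Check: P(-1) = 5. ✓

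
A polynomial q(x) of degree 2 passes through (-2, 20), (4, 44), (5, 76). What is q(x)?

Using the Lagrange interpolation formula with nodes -2, 4, 5:
  L_0(x) = (x - 4)(x - 5) / 42
  L_1(x) = (x + 2)(x - 5) / -6
  L_2(x) = (x + 2)(x - 4) / 7
Then q(x) = 20·L_0(x) + 44·L_1(x) + 76·L_2(x).
Expanding and collecting terms gives q(x) = 4x^2 - 4x - 4.
Check: q(-2) = 20. ✓

q(x) = 4x^2 - 4x - 4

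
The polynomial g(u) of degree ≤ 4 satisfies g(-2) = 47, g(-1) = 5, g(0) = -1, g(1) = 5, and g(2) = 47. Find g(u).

g(u) = 2u^4 + 4u^2 - 1

Using the Lagrange interpolation formula with nodes -2, -1, 0, 1, 2:
  L_0(u) = (u + 1)u(u - 1)(u - 2) / 24
  L_1(u) = (u + 2)u(u - 1)(u - 2) / -6
  L_2(u) = (u + 2)(u + 1)(u - 1)(u - 2) / 4
  L_3(u) = (u + 2)(u + 1)u(u - 2) / -6
  L_4(u) = (u + 2)(u + 1)u(u - 1) / 24
Then g(u) = 47·L_0(u) + 5·L_1(u) - 1·L_2(u) + 5·L_3(u) + 47·L_4(u).
Expanding and collecting terms gives g(u) = 2u^4 + 4u^2 - 1.
Check: g(0) = -1. ✓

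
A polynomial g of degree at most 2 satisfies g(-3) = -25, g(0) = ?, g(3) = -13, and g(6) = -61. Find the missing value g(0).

The 3 known points determine the degree-2 polynomial uniquely.
Write g(u) = au^2 + bu + c. Substituting each data point gives a linear system:
  9a - 3b + c = -25
  9a + 3b + c = -13
  36a + 6b + c = -61
Solving the system yields a = -2, b = 2, c = -1.
So g(u) = -2u^2 + 2u - 1.
Then g(0) = -1.

-1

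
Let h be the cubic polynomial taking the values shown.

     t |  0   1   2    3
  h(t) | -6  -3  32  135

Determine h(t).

h(t) = 6t^3 - 2t^2 - t - 6

Using the Lagrange interpolation formula with nodes 0, 1, 2, 3:
  L_0(t) = (t - 1)(t - 2)(t - 3) / -6
  L_1(t) = t(t - 2)(t - 3) / 2
  L_2(t) = t(t - 1)(t - 3) / -2
  L_3(t) = t(t - 1)(t - 2) / 6
Then h(t) = -6·L_0(t) - 3·L_1(t) + 32·L_2(t) + 135·L_3(t).
Expanding and collecting terms gives h(t) = 6t^3 - 2t^2 - t - 6.
Check: h(1) = -3. ✓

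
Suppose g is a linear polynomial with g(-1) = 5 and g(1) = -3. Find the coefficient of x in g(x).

Write g(x) = ax + b. Substituting each data point gives a linear system:
  -a + b = 5
  a + b = -3
Solving the system yields a = -4, b = 1.
So g(x) = -4x + 1.
The leading coefficient is -4.

-4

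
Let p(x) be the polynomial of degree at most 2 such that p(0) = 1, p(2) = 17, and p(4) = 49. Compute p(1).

Forward differences of the values at x = 0, 2, 4:
  p  : 1  17  49
  Δ  : 16  32
  Δ^2: 16
The second differences are constant, confirming degree 2.
Interpolating (Newton forward form) and evaluating at x = 1 gives p(1) = 7.

7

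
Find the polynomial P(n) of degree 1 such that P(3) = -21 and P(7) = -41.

Write P(n) = an + b. Substituting each data point gives a linear system:
  3a + b = -21
  7a + b = -41
Solving the system yields a = -5, b = -6.
So P(n) = -5n - 6.
Check: P(7) = -41. ✓

P(n) = -5n - 6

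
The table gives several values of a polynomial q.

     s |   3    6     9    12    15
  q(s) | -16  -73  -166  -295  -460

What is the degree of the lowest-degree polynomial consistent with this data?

2

Forward differences of the values at s = 3, 6, 9, 12, 15:
  q  : -16  -73  -166  -295  -460
  Δ  : -57  -93  -129  -165
  Δ^2: -36  -36  -36
  Δ^3: 0  0
  Δ^4: 0
The second differences are constant (-36) and nonzero, while all higher differences vanish, so the minimal degree is 2.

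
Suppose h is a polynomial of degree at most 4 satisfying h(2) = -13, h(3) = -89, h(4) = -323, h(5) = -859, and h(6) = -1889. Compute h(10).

-16469

Forward differences of the values at t = 2, 3, 4, 5, 6:
  h  : -13  -89  -323  -859  -1889
  Δ  : -76  -234  -536  -1030
  Δ^2: -158  -302  -494
  Δ^3: -144  -192
  Δ^4: -48
The fourth differences are constant, confirming degree 4.
Interpolating (Newton forward form) and evaluating at t = 10 gives h(10) = -16469.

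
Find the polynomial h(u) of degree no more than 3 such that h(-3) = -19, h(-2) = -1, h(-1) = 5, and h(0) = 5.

h(u) = u^3 - u + 5

Using the Lagrange interpolation formula with nodes -3, -2, -1, 0:
  L_0(u) = (u + 2)(u + 1)u / -6
  L_1(u) = (u + 3)(u + 1)u / 2
  L_2(u) = (u + 3)(u + 2)u / -2
  L_3(u) = (u + 3)(u + 2)(u + 1) / 6
Then h(u) = -19·L_0(u) - 1·L_1(u) + 5·L_2(u) + 5·L_3(u).
Expanding and collecting terms gives h(u) = u³ - u + 5.
Check: h(-2) = -1. ✓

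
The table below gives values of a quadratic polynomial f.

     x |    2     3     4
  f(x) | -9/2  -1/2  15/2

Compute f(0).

-1/2

Forward differences of the values at x = 2, 3, 4:
  f  : -9/2  -1/2  15/2
  Δ  : 4  8
  Δ^2: 4
The second differences are constant, confirming degree 2.
Interpolating (Newton forward form) and evaluating at x = 0 gives f(0) = -1/2.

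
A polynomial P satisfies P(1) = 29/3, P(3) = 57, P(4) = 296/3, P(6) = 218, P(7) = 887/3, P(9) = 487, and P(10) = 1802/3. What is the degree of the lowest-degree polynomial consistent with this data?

2

Divided differences on the nodes 1, 3, 4, 6, 7, 9, 10:
  order 0: 29/3  57  296/3  218  887/3  487  1802/3
  order 1: 71/3  125/3  179/3  233/3  287/3  341/3
  order 2: 6  6  6  6  6
  order 3: 0  0  0  0
  order 4: 0  0  0
  order 5: 0  0
  order 6: 0
The order-2 divided differences are all 6 (nonzero) and every higher order vanishes, so the data lies on a polynomial of degree exactly 2.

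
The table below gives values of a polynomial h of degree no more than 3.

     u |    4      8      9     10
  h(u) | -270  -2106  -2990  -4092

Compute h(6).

Using the Lagrange interpolation formula with nodes 4, 8, 9, 10:
  L_0(u) = (u - 8)(u - 9)(u - 10) / -120
  L_1(u) = (u - 4)(u - 9)(u - 10) / 8
  L_2(u) = (u - 4)(u - 8)(u - 10) / -5
  L_3(u) = (u - 4)(u - 8)(u - 9) / 12
Then h(u) = -270·L_0(u) - 2106·L_1(u) - 2990·L_2(u) - 4092·L_3(u).
Expanding and collecting terms gives h(u) = -4u³ - u² + u - 2.
Evaluating at u = 6: h(6) = -896.

-896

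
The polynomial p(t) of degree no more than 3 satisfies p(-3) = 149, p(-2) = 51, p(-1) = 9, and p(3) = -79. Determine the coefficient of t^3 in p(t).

-4

Write p(t) = at^3 + bt^2 + ct + d. Substituting each data point gives a linear system:
  -27a + 9b - 3c + d = 149
  -8a + 4b - 2c + d = 51
  -a + b - c + d = 9
  27a + 9b + 3c + d = -79
Solving the system yields a = -4, b = 4, c = -2, d = -1.
So p(t) = -4t³ + 4t² - 2t - 1.
The leading coefficient is -4.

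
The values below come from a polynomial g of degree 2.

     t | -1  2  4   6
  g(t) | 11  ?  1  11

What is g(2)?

-1

The 3 known points determine the degree-2 polynomial uniquely.
Write g(t) = at^2 + bt + c. Substituting each data point gives a linear system:
  a - b + c = 11
  16a + 4b + c = 1
  36a + 6b + c = 11
Solving the system yields a = 1, b = -5, c = 5.
So g(t) = t^2 - 5t + 5.
Then g(2) = -1.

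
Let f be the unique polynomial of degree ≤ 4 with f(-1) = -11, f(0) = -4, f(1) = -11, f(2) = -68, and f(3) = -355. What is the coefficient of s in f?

Write f(s) = as^4 + bs^3 + cs^2 + ds + e. Substituting each data point gives a linear system:
  a - b + c - d + e = -11
  e = -4
  a + b + c + d + e = -11
  16a + 8b + 4c + 2d + e = -68
  81a + 27b + 9c + 3d + e = -355
Solving the system yields a = -6, b = 6, c = -1, d = -6, e = -4.
So f(s) = -6s^4 + 6s^3 - s^2 - 6s - 4.
The coefficient of s is -6.

-6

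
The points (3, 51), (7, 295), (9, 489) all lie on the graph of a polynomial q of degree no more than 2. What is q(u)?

q(u) = 6u^2 + u - 6

Using the Lagrange interpolation formula with nodes 3, 7, 9:
  L_0(u) = (u - 7)(u - 9) / 24
  L_1(u) = (u - 3)(u - 9) / -8
  L_2(u) = (u - 3)(u - 7) / 12
Then q(u) = 51·L_0(u) + 295·L_1(u) + 489·L_2(u).
Expanding and collecting terms gives q(u) = 6u^2 + u - 6.
Check: q(9) = 489. ✓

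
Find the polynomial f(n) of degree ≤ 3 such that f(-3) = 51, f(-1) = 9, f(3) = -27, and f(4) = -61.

Using the Lagrange interpolation formula with nodes -3, -1, 3, 4:
  L_0(n) = (n + 1)(n - 3)(n - 4) / -84
  L_1(n) = (n + 3)(n - 3)(n - 4) / 40
  L_2(n) = (n + 3)(n + 1)(n - 4) / -24
  L_3(n) = (n + 3)(n + 1)(n - 3) / 35
Then f(n) = 51·L_0(n) + 9·L_1(n) - 27·L_2(n) - 61·L_3(n).
Expanding and collecting terms gives f(n) = -n^3 + n^2 - 4n + 3.
Check: f(-1) = 9. ✓

f(n) = -n^3 + n^2 - 4n + 3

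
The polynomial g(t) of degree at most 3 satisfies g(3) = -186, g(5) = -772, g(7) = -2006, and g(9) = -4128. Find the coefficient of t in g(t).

0

Write g(t) = at^3 + bt^2 + ct + d. Substituting each data point gives a linear system:
  27a + 9b + 3c + d = -186
  125a + 25b + 5c + d = -772
  343a + 49b + 7c + d = -2006
  729a + 81b + 9c + d = -4128
Solving the system yields a = -5, b = -6, c = 0, d = 3.
So g(t) = -5t^3 - 6t^2 + 3.
The coefficient of t is 0.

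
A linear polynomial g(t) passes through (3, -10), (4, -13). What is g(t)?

Using the Lagrange interpolation formula with nodes 3, 4:
  L_0(t) = (t - 4) / -1
  L_1(t) = (t - 3) / 1
Then g(t) = -10·L_0(t) - 13·L_1(t).
Expanding and collecting terms gives g(t) = -3t - 1.
Check: g(4) = -13. ✓

g(t) = -3t - 1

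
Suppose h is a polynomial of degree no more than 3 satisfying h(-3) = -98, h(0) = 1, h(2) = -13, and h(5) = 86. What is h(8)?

617

Write h(x) = ax^3 + bx^2 + cx + d. Substituting each data point gives a linear system:
  -27a + 9b - 3c + d = -98
  d = 1
  8a + 4b + 2c + d = -13
  125a + 25b + 5c + d = 86
Solving the system yields a = 2, b = -6, c = -3, d = 1.
So h(x) = 2x^3 - 6x^2 - 3x + 1.
Then h(8) = 617.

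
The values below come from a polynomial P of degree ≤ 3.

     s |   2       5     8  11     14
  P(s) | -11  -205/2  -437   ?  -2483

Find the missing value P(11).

-2353/2

The 4 known points determine the degree-3 polynomial uniquely.
Write P(s) = as^3 + bs^2 + cs + d. Substituting each data point gives a linear system:
  8a + 4b + 2c + d = -11
  125a + 25b + 5c + d = -205/2
  512a + 64b + 8c + d = -437
  2744a + 196b + 14c + d = -2483
Solving the system yields a = -1, b = 3/2, c = -2, d = -5.
So P(s) = -s^3 + (3/2)s^2 - 2s - 5.
Then P(11) = -2353/2.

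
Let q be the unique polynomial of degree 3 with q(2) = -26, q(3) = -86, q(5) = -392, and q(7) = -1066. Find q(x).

Using the Lagrange interpolation formula with nodes 2, 3, 5, 7:
  L_0(x) = (x - 3)(x - 5)(x - 7) / -15
  L_1(x) = (x - 2)(x - 5)(x - 7) / 8
  L_2(x) = (x - 2)(x - 3)(x - 7) / -12
  L_3(x) = (x - 2)(x - 3)(x - 5) / 40
Then q(x) = -26·L_0(x) - 86·L_1(x) - 392·L_2(x) - 1066·L_3(x).
Expanding and collecting terms gives q(x) = -3x^3 - x^2 + 2x - 2.
Check: q(5) = -392. ✓

q(x) = -3x^3 - x^2 + 2x - 2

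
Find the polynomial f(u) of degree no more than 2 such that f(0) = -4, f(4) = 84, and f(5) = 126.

f(u) = 4u^2 + 6u - 4

Write f(u) = au^2 + bu + c. Substituting each data point gives a linear system:
  c = -4
  16a + 4b + c = 84
  25a + 5b + c = 126
Solving the system yields a = 4, b = 6, c = -4.
So f(u) = 4u² + 6u - 4.
Check: f(0) = -4. ✓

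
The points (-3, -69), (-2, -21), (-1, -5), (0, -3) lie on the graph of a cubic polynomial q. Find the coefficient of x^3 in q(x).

3

Write q(x) = ax^3 + bx^2 + cx + d. Substituting each data point gives a linear system:
  -27a + 9b - 3c + d = -69
  -8a + 4b - 2c + d = -21
  -a + b - c + d = -5
  d = -3
Solving the system yields a = 3, b = 2, c = 1, d = -3.
So q(x) = 3x^3 + 2x^2 + x - 3.
The leading coefficient is 3.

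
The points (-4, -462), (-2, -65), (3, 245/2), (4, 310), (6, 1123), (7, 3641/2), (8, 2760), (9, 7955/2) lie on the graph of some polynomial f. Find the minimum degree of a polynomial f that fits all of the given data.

Divided differences on the nodes -4, -2, 3, 4, 6, 7, 8, 9:
  order 0: -462  -65  245/2  310  1123  3641/2  2760  7955/2
  order 1: 397/2  75/2  375/2  813/2  1395/2  1879/2  2435/2
  order 2: -23  25  73  97  121  139
  order 3: 6  6  6  6  6
  order 4: 0  0  0  0
  order 5: 0  0  0
  order 6: 0  0
  order 7: 0
The order-3 divided differences are all 6 (nonzero) and every higher order vanishes, so the data lies on a polynomial of degree exactly 3.

3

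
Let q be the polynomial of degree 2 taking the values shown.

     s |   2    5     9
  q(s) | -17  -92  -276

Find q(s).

Write q(s) = as^2 + bs + c. Substituting each data point gives a linear system:
  4a + 2b + c = -17
  25a + 5b + c = -92
  81a + 9b + c = -276
Solving the system yields a = -3, b = -4, c = 3.
So q(s) = -3s^2 - 4s + 3.
Check: q(2) = -17. ✓

q(s) = -3s^2 - 4s + 3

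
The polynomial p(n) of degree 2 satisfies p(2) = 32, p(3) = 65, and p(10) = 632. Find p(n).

Write p(n) = an^2 + bn + c. Substituting each data point gives a linear system:
  4a + 2b + c = 32
  9a + 3b + c = 65
  100a + 10b + c = 632
Solving the system yields a = 6, b = 3, c = 2.
So p(n) = 6n^2 + 3n + 2.
Check: p(2) = 32. ✓

p(n) = 6n^2 + 3n + 2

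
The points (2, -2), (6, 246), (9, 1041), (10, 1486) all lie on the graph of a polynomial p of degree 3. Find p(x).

Write p(x) = ax^3 + bx^2 + cx + d. Substituting each data point gives a linear system:
  8a + 4b + 2c + d = -2
  216a + 36b + 6c + d = 246
  729a + 81b + 9c + d = 1041
  1000a + 100b + 10c + d = 1486
Solving the system yields a = 2, b = -5, c = -2, d = 6.
So p(x) = 2x^3 - 5x^2 - 2x + 6.
Check: p(10) = 1486. ✓

p(x) = 2x^3 - 5x^2 - 2x + 6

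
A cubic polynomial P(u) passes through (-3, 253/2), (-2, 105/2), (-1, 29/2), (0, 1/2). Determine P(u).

P(u) = -2u^3 + 6u^2 - 6u + 1/2

Write P(u) = au^3 + bu^2 + cu + d. Substituting each data point gives a linear system:
  -27a + 9b - 3c + d = 253/2
  -8a + 4b - 2c + d = 105/2
  -a + b - c + d = 29/2
  d = 1/2
Solving the system yields a = -2, b = 6, c = -6, d = 1/2.
So P(u) = -2u^3 + 6u^2 - 6u + 1/2.
Check: P(-2) = 105/2. ✓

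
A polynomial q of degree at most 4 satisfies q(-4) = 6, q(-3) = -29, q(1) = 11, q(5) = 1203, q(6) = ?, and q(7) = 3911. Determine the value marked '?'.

2266

The 5 known points determine the degree-4 polynomial uniquely.
Write q(u) = au^4 + bu^3 + cu^2 + du + e. Substituting each data point gives a linear system:
  256a - 64b + 16c - 4d + e = 6
  81a - 27b + 9c - 3d + e = -29
  a + b + c + d + e = 11
  625a + 125b + 25c + 5d + e = 1203
  2401a + 343b + 49c + 7d + e = 3911
Solving the system yields a = 1, b = 4, c = 2, d = 6, e = -2.
So q(u) = u^4 + 4u^3 + 2u^2 + 6u - 2.
Then q(6) = 2266.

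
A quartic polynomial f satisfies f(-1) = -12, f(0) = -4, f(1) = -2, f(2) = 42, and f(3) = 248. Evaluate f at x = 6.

4118

Write f(x) = ax^4 + bx^3 + cx^2 + dx + e. Substituting each data point gives a linear system:
  a - b + c - d + e = -12
  e = -4
  a + b + c + d + e = -2
  16a + 8b + 4c + 2d + e = 42
  81a + 27b + 9c + 3d + e = 248
Solving the system yields a = 3, b = 2, c = -6, d = 3, e = -4.
So f(x) = 3x^4 + 2x^3 - 6x^2 + 3x - 4.
Then f(6) = 4118.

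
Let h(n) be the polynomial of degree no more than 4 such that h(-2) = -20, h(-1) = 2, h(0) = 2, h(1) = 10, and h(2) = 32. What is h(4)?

Write h(n) = an^4 + bn^3 + cn^2 + dn + e. Substituting each data point gives a linear system:
  16a - 8b + 4c - 2d + e = -20
  a - b + c - d + e = 2
  e = 2
  a + b + c + d + e = 10
  16a + 8b + 4c + 2d + e = 32
Solving the system yields a = -1, b = 3, c = 5, d = 1, e = 2.
So h(n) = -n^4 + 3n^3 + 5n^2 + n + 2.
Then h(4) = 22.

22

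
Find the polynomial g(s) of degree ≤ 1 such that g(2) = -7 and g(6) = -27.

g(s) = -5s + 3

Write g(s) = as + b. Substituting each data point gives a linear system:
  2a + b = -7
  6a + b = -27
Solving the system yields a = -5, b = 3.
So g(s) = -5s + 3.
Check: g(6) = -27. ✓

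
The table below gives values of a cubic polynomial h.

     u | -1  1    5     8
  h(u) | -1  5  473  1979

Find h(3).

Using the Lagrange interpolation formula with nodes -1, 1, 5, 8:
  L_0(u) = (u - 1)(u - 5)(u - 8) / -108
  L_1(u) = (u + 1)(u - 5)(u - 8) / 56
  L_2(u) = (u + 1)(u - 1)(u - 8) / -72
  L_3(u) = (u + 1)(u - 1)(u - 5) / 189
Then h(u) = -1·L_0(u) + 5·L_1(u) + 473·L_2(u) + 1979·L_3(u).
Expanding and collecting terms gives h(u) = 4u³ - u² - u + 3.
Evaluating at u = 3: h(3) = 99.

99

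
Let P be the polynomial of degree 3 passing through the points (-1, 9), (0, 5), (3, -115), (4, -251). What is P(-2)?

25

Write P(s) = as^3 + bs^2 + cs + d. Substituting each data point gives a linear system:
  -a + b - c + d = 9
  d = 5
  27a + 9b + 3c + d = -115
  64a + 16b + 4c + d = -251
Solving the system yields a = -3, b = -3, c = -4, d = 5.
So P(s) = -3s^3 - 3s^2 - 4s + 5.
Then P(-2) = 25.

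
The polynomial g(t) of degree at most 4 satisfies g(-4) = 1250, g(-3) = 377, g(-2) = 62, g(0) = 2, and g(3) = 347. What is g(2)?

62

Using the Lagrange interpolation formula with nodes -4, -3, -2, 0, 3:
  L_0(t) = (t + 3)(t + 2)t(t - 3) / 56
  L_1(t) = (t + 4)(t + 2)t(t - 3) / -18
  L_2(t) = (t + 4)(t + 3)t(t - 3) / 20
  L_3(t) = (t + 4)(t + 3)(t + 2)(t - 3) / -72
  L_4(t) = (t + 4)(t + 3)(t + 2)t / 630
Then g(t) = 1250·L_0(t) + 377·L_1(t) + 62·L_2(t) + 2·L_3(t) + 347·L_4(t).
Expanding and collecting terms gives g(t) = 5t^4 - t^3 - 5t^2 + 4t + 2.
Evaluating at t = 2: g(2) = 62.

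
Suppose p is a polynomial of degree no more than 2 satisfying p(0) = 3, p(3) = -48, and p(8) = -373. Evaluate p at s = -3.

Write p(s) = as^2 + bs + c. Substituting each data point gives a linear system:
  c = 3
  9a + 3b + c = -48
  64a + 8b + c = -373
Solving the system yields a = -6, b = 1, c = 3.
So p(s) = -6s^2 + s + 3.
Then p(-3) = -54.

-54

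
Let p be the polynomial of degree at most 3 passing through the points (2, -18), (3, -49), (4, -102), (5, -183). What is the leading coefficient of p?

Write p(u) = au^3 + bu^2 + cu + d. Substituting each data point gives a linear system:
  8a + 4b + 2c + d = -18
  27a + 9b + 3c + d = -49
  64a + 16b + 4c + d = -102
  125a + 25b + 5c + d = -183
Solving the system yields a = -1, b = -2, c = -2, d = 2.
So p(u) = -u³ - 2u² - 2u + 2.
The leading coefficient is -1.

-1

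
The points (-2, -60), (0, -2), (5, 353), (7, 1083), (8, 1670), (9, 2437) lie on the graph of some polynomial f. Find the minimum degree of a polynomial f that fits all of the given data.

Divided differences on the nodes -2, 0, 5, 7, 8, 9:
  order 0: -60  -2  353  1083  1670  2437
  order 1: 29  71  365  587  767
  order 2: 6  42  74  90
  order 3: 4  4  4
  order 4: 0  0
  order 5: 0
The order-3 divided differences are all 4 (nonzero) and every higher order vanishes, so the data lies on a polynomial of degree exactly 3.

3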